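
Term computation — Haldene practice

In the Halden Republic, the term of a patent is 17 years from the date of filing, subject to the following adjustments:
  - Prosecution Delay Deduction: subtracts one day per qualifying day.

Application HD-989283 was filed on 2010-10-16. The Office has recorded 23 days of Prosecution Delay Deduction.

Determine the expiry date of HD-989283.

Base term: filing date + 17 years → 16 October 2027.
Prosecution Delay Deduction: −23 days → 23 September 2027.

2027-09-23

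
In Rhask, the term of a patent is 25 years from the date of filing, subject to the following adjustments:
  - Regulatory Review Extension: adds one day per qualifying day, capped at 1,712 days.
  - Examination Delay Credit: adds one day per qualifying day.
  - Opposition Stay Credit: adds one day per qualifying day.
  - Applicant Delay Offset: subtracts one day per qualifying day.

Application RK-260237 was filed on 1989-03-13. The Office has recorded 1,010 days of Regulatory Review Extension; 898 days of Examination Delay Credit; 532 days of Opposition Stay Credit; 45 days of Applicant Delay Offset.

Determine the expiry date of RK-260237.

Base term: filing date + 25 years → 13 March 2014.
Regulatory Review Extension: 1010 days (within the 1712-day cap) → +1010 days → 17 December 2016.
Examination Delay Credit: +898 days → 3 June 2019.
Opposition Stay Credit: +532 days → 16 November 2020.
Applicant Delay Offset: −45 days → 2 October 2020.

2020-10-02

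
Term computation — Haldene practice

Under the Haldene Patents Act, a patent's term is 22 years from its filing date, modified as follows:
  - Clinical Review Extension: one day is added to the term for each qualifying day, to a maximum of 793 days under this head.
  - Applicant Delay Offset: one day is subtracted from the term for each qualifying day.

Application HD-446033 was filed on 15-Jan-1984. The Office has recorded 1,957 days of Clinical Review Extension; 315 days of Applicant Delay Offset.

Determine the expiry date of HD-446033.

May 8, 2007

Base term: filing date + 22 years → 15 January 2006.
Clinical Review Extension: 1957 days claimed exceeds the 793-day cap, so +793 days → 18 March 2008.
Applicant Delay Offset: −315 days → 8 May 2007.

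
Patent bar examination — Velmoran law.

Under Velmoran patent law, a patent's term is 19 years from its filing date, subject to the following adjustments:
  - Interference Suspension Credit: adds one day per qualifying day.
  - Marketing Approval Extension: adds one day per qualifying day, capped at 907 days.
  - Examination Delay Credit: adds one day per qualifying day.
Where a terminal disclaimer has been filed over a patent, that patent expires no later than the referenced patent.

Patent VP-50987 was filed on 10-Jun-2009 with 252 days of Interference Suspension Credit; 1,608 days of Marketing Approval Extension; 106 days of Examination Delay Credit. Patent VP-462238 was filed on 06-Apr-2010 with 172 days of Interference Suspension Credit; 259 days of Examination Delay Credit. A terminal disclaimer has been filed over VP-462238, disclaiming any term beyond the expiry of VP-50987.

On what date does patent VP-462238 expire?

Natural term of VP-462238:
  Base: filing + 19 years → 6 April 2029.
  Interference Suspension Credit: +172 days → 25 September 2029.
  Examination Delay Credit: +259 days → 11 June 2030.
Expiry of referenced patent VP-50987:
  Base: filing + 19 years → 10 June 2028.
  Interference Suspension Credit: +252 days → 17 February 2029.
  Marketing Approval Extension: 1608 days claimed exceeds the 907-day cap, so +907 days → 13 August 2031.
  Examination Delay Credit: +106 days → 27 November 2031.
Terminal disclaimer: VP-462238 expires on the earlier of 11 June 2030 and 27 November 2031.

2030-06-11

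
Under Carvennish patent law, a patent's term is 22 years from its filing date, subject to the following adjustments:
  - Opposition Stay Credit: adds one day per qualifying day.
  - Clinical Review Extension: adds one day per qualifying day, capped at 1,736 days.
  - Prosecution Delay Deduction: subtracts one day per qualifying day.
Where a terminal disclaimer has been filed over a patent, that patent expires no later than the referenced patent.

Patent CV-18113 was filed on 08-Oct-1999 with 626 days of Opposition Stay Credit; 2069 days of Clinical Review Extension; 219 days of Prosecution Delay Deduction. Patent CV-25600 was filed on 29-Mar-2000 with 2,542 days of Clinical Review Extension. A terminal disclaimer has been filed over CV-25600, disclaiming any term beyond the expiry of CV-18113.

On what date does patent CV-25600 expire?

December 29, 2026

Natural term of CV-25600:
  Base: filing + 22 years → 29 March 2022.
  Clinical Review Extension: 2542 days claimed exceeds the 1736-day cap, so +1736 days → 29 December 2026.
Expiry of referenced patent CV-18113:
  Base: filing + 22 years → 8 October 2021.
  Opposition Stay Credit: +626 days → 26 June 2023.
  Clinical Review Extension: 2069 days claimed exceeds the 1736-day cap, so +1736 days → 27 March 2028.
  Prosecution Delay Deduction: −219 days → 21 August 2027.
Terminal disclaimer: CV-25600 expires on the earlier of 29 December 2026 and 21 August 2027.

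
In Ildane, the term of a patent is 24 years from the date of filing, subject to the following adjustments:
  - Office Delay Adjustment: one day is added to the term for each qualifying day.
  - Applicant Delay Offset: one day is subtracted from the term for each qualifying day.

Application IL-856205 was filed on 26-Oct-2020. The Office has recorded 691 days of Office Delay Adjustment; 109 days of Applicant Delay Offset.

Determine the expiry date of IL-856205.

Base term: filing date + 24 years → 26 October 2044.
Office Delay Adjustment: +691 days → 17 September 2046.
Applicant Delay Offset: −109 days → 31 May 2046.

May 31, 2046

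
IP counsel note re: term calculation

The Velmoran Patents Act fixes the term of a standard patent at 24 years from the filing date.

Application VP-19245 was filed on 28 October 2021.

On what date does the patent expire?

Filing date + 24 years → 28 October 2045.

October 28, 2045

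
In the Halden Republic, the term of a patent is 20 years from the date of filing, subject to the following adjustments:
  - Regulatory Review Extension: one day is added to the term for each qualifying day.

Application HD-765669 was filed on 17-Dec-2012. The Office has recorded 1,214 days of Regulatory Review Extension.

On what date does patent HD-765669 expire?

April 14, 2036

Base term: filing date + 20 years → 17 December 2032.
Regulatory Review Extension: +1214 days → 14 April 2036.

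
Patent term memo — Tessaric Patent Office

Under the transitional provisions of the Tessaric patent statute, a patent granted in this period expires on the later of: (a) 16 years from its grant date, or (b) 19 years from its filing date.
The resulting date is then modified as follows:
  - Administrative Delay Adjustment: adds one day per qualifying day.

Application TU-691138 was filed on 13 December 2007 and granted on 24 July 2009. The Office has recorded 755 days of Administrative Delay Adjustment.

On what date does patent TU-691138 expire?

2029-01-06

(a) grant + 16 years → 24 July 2025.
(b) filing + 19 years → 13 December 2026.
Later of the two: 13 December 2026.
Administrative Delay Adjustment: +755 days → 6 January 2029.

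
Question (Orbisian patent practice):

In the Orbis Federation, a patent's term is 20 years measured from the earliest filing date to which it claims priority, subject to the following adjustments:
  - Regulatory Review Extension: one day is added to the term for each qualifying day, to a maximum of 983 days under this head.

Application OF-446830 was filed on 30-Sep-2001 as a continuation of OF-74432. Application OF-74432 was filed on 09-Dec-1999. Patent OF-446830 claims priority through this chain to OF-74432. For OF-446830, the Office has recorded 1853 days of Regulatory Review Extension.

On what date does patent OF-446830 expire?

2022-08-18

Earliest priority filing: 9 December 1999.
Base term: 9 December 1999 + 20 years → 9 December 2019.
Regulatory Review Extension: 1853 days claimed exceeds the 983-day cap, so +983 days → 18 August 2022.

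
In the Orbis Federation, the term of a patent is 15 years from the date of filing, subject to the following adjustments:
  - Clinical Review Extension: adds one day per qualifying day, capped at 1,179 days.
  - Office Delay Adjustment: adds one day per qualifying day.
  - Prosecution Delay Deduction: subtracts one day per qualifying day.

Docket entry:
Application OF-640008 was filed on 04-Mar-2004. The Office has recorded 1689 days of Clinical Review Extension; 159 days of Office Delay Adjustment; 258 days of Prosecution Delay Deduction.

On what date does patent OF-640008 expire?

2022-02-16

Base term: filing date + 15 years → 4 March 2019.
Clinical Review Extension: 1689 days claimed exceeds the 1179-day cap, so +1179 days → 26 May 2022.
Office Delay Adjustment: +159 days → 1 November 2022.
Prosecution Delay Deduction: −258 days → 16 February 2022.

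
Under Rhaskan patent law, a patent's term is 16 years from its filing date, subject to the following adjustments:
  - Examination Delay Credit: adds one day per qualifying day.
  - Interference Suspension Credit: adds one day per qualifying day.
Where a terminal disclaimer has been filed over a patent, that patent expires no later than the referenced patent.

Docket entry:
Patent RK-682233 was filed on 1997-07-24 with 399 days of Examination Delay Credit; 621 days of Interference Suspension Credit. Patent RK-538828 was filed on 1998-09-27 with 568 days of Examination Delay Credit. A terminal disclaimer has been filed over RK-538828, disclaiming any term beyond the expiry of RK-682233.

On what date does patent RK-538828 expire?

2016-04-17

Natural term of RK-538828:
  Base: filing + 16 years → 27 September 2014.
  Examination Delay Credit: +568 days → 17 April 2016.
Expiry of referenced patent RK-682233:
  Base: filing + 16 years → 24 July 2013.
  Examination Delay Credit: +399 days → 27 August 2014.
  Interference Suspension Credit: +621 days → 9 May 2016.
Terminal disclaimer: RK-538828 expires on the earlier of 17 April 2016 and 9 May 2016.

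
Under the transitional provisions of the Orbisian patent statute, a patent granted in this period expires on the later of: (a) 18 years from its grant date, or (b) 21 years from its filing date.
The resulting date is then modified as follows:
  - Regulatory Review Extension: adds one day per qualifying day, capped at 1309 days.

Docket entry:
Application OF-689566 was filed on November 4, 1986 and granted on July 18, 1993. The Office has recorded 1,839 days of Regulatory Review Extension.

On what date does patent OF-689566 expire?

2015-02-16

(a) grant + 18 years → 18 July 2011.
(b) filing + 21 years → 4 November 2007.
Later of the two: 18 July 2011.
Regulatory Review Extension: 1839 days claimed exceeds the 1309-day cap, so +1309 days → 16 February 2015.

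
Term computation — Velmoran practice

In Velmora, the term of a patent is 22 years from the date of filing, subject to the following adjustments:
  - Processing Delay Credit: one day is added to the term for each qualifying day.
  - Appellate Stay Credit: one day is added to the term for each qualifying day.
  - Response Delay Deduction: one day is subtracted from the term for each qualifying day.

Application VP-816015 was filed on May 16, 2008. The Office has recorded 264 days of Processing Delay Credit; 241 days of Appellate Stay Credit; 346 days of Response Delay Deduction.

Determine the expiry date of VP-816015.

Base term: filing date + 22 years → 16 May 2030.
Processing Delay Credit: +264 days → 4 February 2031.
Appellate Stay Credit: +241 days → 3 October 2031.
Response Delay Deduction: −346 days → 22 October 2030.

October 22, 2030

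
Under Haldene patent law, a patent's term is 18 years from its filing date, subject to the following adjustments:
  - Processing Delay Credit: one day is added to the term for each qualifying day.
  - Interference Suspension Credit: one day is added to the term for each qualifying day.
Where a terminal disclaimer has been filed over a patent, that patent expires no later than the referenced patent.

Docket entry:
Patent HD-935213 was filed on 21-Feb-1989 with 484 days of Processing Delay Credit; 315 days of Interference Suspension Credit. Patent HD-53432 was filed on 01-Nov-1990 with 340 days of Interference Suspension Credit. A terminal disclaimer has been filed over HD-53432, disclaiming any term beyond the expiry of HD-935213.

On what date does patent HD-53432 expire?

2009-04-30

Natural term of HD-53432:
  Base: filing + 18 years → 1 November 2008.
  Interference Suspension Credit: +340 days → 7 October 2009.
Expiry of referenced patent HD-935213:
  Base: filing + 18 years → 21 February 2007.
  Processing Delay Credit: +484 days → 19 June 2008.
  Interference Suspension Credit: +315 days → 30 April 2009.
Terminal disclaimer: HD-53432 expires on the earlier of 7 October 2009 and 30 April 2009.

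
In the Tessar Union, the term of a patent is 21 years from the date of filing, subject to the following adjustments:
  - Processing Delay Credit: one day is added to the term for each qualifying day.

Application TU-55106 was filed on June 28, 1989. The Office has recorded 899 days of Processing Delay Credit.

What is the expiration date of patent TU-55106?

December 13, 2012

Base term: filing date + 21 years → 28 June 2010.
Processing Delay Credit: +899 days → 13 December 2012.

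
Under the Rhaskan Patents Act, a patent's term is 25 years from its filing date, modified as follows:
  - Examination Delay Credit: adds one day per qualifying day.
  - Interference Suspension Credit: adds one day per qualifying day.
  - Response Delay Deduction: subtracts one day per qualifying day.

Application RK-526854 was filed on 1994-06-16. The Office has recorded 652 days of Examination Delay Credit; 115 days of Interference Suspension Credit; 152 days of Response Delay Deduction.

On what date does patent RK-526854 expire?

February 20, 2021

Base term: filing date + 25 years → 16 June 2019.
Examination Delay Credit: +652 days → 29 March 2021.
Interference Suspension Credit: +115 days → 22 July 2021.
Response Delay Deduction: −152 days → 20 February 2021.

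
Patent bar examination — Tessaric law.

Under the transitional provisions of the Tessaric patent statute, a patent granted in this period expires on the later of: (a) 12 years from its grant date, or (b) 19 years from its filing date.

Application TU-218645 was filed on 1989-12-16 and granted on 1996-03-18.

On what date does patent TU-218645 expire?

December 16, 2008

(a) grant + 12 years → 18 March 2008.
(b) filing + 19 years → 16 December 2008.
Later of the two: 16 December 2008.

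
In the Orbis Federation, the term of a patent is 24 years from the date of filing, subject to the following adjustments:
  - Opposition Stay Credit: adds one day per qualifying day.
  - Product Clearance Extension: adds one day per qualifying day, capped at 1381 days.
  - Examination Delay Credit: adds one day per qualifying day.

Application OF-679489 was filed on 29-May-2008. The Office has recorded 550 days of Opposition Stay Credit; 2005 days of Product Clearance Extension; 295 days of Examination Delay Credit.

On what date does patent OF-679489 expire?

2038-07-03

Base term: filing date + 24 years → 29 May 2032.
Opposition Stay Credit: +550 days → 30 November 2033.
Product Clearance Extension: 2005 days claimed exceeds the 1381-day cap, so +1381 days → 11 September 2037.
Examination Delay Credit: +295 days → 3 July 2038.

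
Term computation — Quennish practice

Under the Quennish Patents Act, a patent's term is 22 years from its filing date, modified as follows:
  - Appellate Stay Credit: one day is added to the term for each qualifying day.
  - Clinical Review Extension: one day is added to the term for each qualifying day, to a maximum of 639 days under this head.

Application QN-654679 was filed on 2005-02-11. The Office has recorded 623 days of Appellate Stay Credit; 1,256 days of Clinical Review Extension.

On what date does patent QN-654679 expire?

Base term: filing date + 22 years → 11 February 2027.
Appellate Stay Credit: +623 days → 26 October 2028.
Clinical Review Extension: 1256 days claimed exceeds the 639-day cap, so +639 days → 27 July 2030.

July 27, 2030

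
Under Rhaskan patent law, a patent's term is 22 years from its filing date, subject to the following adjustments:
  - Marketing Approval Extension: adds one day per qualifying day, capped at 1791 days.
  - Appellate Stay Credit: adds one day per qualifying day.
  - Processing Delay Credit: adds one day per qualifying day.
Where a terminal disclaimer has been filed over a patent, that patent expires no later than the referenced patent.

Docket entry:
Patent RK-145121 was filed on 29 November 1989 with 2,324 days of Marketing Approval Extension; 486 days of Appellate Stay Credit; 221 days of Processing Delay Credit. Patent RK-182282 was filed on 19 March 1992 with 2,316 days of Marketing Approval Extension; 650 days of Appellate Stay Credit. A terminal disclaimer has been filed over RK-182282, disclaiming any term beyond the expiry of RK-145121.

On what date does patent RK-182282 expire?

Natural term of RK-182282:
  Base: filing + 22 years → 19 March 2014.
  Marketing Approval Extension: 2316 days claimed exceeds the 1791-day cap, so +1791 days → 12 February 2019.
  Appellate Stay Credit: +650 days → 23 November 2020.
Expiry of referenced patent RK-145121:
  Base: filing + 22 years → 29 November 2011.
  Marketing Approval Extension: 2324 days claimed exceeds the 1791-day cap, so +1791 days → 24 October 2016.
  Appellate Stay Credit: +486 days → 22 February 2018.
  Processing Delay Credit: +221 days → 1 October 2018.
Terminal disclaimer: RK-182282 expires on the earlier of 23 November 2020 and 1 October 2018.

2018-10-01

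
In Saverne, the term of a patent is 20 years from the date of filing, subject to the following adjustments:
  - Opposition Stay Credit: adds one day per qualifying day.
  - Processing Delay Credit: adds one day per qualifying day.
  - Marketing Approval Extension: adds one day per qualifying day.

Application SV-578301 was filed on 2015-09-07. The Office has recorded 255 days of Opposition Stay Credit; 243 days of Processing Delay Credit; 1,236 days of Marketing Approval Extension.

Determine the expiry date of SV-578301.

2040-06-06

Base term: filing date + 20 years → 7 September 2035.
Opposition Stay Credit: +255 days → 19 May 2036.
Processing Delay Credit: +243 days → 17 January 2037.
Marketing Approval Extension: +1236 days → 6 June 2040.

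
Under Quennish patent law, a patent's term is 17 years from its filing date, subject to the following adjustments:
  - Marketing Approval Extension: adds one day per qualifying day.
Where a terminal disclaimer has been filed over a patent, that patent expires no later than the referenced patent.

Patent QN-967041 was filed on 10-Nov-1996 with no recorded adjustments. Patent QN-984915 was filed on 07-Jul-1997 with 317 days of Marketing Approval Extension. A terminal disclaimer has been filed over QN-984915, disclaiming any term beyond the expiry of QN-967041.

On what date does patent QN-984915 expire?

2013-11-10

Natural term of QN-984915:
  Base: filing + 17 years → 7 July 2014.
  Marketing Approval Extension: +317 days → 20 May 2015.
Expiry of referenced patent QN-967041:
  Base: filing + 17 years → 10 November 2013.
Terminal disclaimer: QN-984915 expires on the earlier of 20 May 2015 and 10 November 2013.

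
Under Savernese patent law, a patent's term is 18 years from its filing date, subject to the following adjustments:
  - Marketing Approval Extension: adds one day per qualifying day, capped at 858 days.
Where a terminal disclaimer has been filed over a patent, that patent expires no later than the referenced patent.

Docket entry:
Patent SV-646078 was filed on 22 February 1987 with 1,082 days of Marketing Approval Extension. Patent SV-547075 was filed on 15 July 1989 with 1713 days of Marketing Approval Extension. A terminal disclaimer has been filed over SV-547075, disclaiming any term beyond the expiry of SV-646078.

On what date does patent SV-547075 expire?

Natural term of SV-547075:
  Base: filing + 18 years → 15 July 2007.
  Marketing Approval Extension: 1713 days claimed exceeds the 858-day cap, so +858 days → 19 November 2009.
Expiry of referenced patent SV-646078:
  Base: filing + 18 years → 22 February 2005.
  Marketing Approval Extension: 1082 days claimed exceeds the 858-day cap, so +858 days → 30 June 2007.
Terminal disclaimer: SV-547075 expires on the earlier of 19 November 2009 and 30 June 2007.

June 30, 2007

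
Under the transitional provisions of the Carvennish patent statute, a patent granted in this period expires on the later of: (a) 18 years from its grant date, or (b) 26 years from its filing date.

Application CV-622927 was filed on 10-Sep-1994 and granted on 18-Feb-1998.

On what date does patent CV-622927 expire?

September 10, 2020

(a) grant + 18 years → 18 February 2016.
(b) filing + 26 years → 10 September 2020.
Later of the two: 10 September 2020.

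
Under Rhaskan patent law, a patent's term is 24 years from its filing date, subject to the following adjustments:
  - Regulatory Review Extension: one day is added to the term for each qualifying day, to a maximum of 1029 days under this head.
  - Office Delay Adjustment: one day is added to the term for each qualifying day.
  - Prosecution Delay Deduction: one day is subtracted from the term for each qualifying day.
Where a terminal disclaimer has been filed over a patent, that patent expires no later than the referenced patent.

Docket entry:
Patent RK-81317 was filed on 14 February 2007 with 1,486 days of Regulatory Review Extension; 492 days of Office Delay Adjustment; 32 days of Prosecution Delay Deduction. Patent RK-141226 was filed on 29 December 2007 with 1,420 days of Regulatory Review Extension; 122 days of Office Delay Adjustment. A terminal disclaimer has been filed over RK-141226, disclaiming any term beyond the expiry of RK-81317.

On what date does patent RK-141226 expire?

2035-02-22

Natural term of RK-141226:
  Base: filing + 24 years → 29 December 2031.
  Regulatory Review Extension: 1420 days claimed exceeds the 1029-day cap, so +1029 days → 23 October 2034.
  Office Delay Adjustment: +122 days → 22 February 2035.
Expiry of referenced patent RK-81317:
  Base: filing + 24 years → 14 February 2031.
  Regulatory Review Extension: 1486 days claimed exceeds the 1029-day cap, so +1029 days → 9 December 2033.
  Office Delay Adjustment: +492 days → 15 April 2035.
  Prosecution Delay Deduction: −32 days → 14 March 2035.
Terminal disclaimer: RK-141226 expires on the earlier of 22 February 2035 and 14 March 2035.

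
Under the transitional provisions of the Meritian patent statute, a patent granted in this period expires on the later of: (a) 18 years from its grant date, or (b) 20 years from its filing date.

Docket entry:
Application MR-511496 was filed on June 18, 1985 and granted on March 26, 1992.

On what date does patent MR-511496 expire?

2010-03-26

(a) grant + 18 years → 26 March 2010.
(b) filing + 20 years → 18 June 2005.
Later of the two: 26 March 2010.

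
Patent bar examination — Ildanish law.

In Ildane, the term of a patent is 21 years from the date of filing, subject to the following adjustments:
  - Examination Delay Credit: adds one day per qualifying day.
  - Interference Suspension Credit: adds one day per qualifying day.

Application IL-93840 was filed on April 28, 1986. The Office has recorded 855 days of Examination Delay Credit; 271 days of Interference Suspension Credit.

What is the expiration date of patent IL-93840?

Base term: filing date + 21 years → 28 April 2007.
Examination Delay Credit: +855 days → 30 August 2009.
Interference Suspension Credit: +271 days → 28 May 2010.

2010-05-28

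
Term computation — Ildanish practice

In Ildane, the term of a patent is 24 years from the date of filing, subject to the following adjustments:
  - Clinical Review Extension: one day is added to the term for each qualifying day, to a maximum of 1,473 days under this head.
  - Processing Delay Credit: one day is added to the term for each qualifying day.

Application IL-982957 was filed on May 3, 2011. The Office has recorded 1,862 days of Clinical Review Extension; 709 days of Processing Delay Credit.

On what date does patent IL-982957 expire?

2041-04-23

Base term: filing date + 24 years → 3 May 2035.
Clinical Review Extension: 1862 days claimed exceeds the 1473-day cap, so +1473 days → 15 May 2039.
Processing Delay Credit: +709 days → 23 April 2041.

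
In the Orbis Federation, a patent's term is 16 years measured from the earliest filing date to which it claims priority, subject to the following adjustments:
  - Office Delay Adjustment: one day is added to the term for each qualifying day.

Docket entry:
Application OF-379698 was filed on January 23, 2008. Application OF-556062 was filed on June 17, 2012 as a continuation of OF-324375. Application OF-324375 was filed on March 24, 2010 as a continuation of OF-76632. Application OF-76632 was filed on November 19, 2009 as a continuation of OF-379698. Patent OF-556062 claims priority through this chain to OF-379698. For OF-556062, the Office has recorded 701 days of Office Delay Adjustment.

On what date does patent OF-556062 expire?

Earliest priority filing: 23 January 2008.
Base term: 23 January 2008 + 16 years → 23 January 2024.
Office Delay Adjustment: +701 days → 24 December 2025.

December 24, 2025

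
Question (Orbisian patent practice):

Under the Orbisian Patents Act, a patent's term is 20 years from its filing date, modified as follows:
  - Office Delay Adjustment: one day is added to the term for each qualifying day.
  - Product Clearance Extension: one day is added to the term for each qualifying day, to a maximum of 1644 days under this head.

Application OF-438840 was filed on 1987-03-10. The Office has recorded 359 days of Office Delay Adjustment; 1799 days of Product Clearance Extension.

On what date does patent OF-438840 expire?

Base term: filing date + 20 years → 10 March 2007.
Office Delay Adjustment: +359 days → 3 March 2008.
Product Clearance Extension: 1799 days claimed exceeds the 1644-day cap, so +1644 days → 2 September 2012.

2012-09-02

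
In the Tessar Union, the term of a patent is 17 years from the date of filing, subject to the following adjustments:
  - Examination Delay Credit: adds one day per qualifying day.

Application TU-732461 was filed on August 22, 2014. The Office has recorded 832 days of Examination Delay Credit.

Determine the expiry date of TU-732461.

Base term: filing date + 17 years → 22 August 2031.
Examination Delay Credit: +832 days → 1 December 2033.

2033-12-01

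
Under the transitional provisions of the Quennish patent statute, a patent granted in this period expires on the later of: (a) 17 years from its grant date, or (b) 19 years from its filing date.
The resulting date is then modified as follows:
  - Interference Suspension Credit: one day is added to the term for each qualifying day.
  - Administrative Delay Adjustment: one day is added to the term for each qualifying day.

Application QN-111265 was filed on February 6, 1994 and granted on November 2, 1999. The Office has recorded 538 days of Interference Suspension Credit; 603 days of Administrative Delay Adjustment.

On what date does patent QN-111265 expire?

(a) grant + 17 years → 2 November 2016.
(b) filing + 19 years → 6 February 2013.
Later of the two: 2 November 2016.
Interference Suspension Credit: +538 days → 24 April 2018.
Administrative Delay Adjustment: +603 days → 18 December 2019.

December 18, 2019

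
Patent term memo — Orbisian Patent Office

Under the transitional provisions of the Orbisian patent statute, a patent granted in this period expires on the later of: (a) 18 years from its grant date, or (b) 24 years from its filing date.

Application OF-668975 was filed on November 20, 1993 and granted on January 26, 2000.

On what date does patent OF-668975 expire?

(a) grant + 18 years → 26 January 2018.
(b) filing + 24 years → 20 November 2017.
Later of the two: 26 January 2018.

2018-01-26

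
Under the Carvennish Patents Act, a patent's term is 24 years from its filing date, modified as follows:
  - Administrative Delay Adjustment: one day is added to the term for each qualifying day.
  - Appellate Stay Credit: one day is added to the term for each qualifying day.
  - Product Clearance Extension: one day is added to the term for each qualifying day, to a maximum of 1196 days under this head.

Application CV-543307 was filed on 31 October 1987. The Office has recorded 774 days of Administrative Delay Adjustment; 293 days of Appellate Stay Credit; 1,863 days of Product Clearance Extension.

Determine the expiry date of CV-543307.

January 10, 2018

Base term: filing date + 24 years → 31 October 2011.
Administrative Delay Adjustment: +774 days → 13 December 2013.
Appellate Stay Credit: +293 days → 2 October 2014.
Product Clearance Extension: 1863 days claimed exceeds the 1196-day cap, so +1196 days → 10 January 2018.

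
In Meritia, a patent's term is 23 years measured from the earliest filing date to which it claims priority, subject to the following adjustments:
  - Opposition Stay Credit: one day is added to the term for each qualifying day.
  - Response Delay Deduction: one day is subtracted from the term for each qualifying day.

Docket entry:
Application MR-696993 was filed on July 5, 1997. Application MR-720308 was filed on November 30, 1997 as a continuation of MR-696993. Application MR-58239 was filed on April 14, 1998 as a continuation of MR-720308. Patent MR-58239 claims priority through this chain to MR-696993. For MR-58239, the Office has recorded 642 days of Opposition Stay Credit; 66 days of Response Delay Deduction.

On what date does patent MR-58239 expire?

2022-02-01

Earliest priority filing: 5 July 1997.
Base term: 5 July 1997 + 23 years → 5 July 2020.
Opposition Stay Credit: +642 days → 8 April 2022.
Response Delay Deduction: −66 days → 1 February 2022.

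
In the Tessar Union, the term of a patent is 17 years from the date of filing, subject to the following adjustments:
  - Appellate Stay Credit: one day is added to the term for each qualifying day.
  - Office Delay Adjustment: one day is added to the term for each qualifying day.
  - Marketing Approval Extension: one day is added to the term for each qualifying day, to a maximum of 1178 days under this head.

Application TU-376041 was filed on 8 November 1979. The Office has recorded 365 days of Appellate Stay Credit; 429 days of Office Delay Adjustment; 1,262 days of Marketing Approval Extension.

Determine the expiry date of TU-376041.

April 3, 2002

Base term: filing date + 17 years → 8 November 1996.
Appellate Stay Credit: +365 days → 8 November 1997.
Office Delay Adjustment: +429 days → 11 January 1999.
Marketing Approval Extension: 1262 days claimed exceeds the 1178-day cap, so +1178 days → 3 April 2002.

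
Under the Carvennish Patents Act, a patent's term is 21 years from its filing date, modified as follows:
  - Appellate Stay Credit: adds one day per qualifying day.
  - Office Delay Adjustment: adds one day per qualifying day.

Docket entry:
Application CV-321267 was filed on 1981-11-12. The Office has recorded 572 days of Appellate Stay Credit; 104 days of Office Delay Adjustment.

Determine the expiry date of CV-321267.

2004-09-18

Base term: filing date + 21 years → 12 November 2002.
Appellate Stay Credit: +572 days → 6 June 2004.
Office Delay Adjustment: +104 days → 18 September 2004.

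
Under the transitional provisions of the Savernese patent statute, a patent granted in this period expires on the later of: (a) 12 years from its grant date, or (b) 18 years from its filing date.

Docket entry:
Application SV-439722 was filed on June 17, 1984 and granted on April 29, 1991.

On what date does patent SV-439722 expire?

(a) grant + 12 years → 29 April 2003.
(b) filing + 18 years → 17 June 2002.
Later of the two: 29 April 2003.

2003-04-29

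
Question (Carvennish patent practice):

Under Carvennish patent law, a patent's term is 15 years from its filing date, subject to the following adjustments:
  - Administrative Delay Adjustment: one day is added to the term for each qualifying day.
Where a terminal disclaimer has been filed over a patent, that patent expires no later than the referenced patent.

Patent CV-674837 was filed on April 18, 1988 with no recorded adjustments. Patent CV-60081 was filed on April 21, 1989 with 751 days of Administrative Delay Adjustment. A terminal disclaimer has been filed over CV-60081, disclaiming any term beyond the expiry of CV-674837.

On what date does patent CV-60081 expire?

Natural term of CV-60081:
  Base: filing + 15 years → 21 April 2004.
  Administrative Delay Adjustment: +751 days → 12 May 2006.
Expiry of referenced patent CV-674837:
  Base: filing + 15 years → 18 April 2003.
Terminal disclaimer: CV-60081 expires on the earlier of 12 May 2006 and 18 April 2003.

April 18, 2003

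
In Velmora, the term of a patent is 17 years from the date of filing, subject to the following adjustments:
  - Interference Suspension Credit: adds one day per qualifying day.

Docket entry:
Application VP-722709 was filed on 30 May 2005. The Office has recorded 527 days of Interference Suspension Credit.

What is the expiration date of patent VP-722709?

2023-11-08

Base term: filing date + 17 years → 30 May 2022.
Interference Suspension Credit: +527 days → 8 November 2023.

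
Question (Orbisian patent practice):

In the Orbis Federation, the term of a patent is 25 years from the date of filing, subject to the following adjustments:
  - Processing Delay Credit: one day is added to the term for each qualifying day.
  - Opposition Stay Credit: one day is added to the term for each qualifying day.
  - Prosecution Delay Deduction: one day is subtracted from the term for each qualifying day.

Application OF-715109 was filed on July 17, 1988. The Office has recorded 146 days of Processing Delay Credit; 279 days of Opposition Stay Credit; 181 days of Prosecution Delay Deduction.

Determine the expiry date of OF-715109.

Base term: filing date + 25 years → 17 July 2013.
Processing Delay Credit: +146 days → 10 December 2013.
Opposition Stay Credit: +279 days → 15 September 2014.
Prosecution Delay Deduction: −181 days → 18 March 2014.

2014-03-18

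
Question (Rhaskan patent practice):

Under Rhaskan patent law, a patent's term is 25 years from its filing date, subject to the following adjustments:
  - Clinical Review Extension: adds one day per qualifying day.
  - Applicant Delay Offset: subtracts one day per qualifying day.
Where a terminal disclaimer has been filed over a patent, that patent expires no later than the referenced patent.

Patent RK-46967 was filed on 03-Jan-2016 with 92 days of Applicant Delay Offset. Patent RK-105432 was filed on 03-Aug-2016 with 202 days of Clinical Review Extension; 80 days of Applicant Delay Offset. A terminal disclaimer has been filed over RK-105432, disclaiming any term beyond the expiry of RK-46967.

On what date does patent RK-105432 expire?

October 3, 2040

Natural term of RK-105432:
  Base: filing + 25 years → 3 August 2041.
  Clinical Review Extension: +202 days → 21 February 2042.
  Applicant Delay Offset: −80 days → 3 December 2041.
Expiry of referenced patent RK-46967:
  Base: filing + 25 years → 3 January 2041.
  Applicant Delay Offset: −92 days → 3 October 2040.
Terminal disclaimer: RK-105432 expires on the earlier of 3 December 2041 and 3 October 2040.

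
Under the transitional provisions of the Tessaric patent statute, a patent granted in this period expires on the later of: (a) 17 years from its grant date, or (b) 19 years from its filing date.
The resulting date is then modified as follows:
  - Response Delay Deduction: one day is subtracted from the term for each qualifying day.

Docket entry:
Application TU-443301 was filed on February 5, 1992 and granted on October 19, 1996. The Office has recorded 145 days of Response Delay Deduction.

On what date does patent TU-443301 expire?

(a) grant + 17 years → 19 October 2013.
(b) filing + 19 years → 5 February 2011.
Later of the two: 19 October 2013.
Response Delay Deduction: −145 days → 27 May 2013.

2013-05-27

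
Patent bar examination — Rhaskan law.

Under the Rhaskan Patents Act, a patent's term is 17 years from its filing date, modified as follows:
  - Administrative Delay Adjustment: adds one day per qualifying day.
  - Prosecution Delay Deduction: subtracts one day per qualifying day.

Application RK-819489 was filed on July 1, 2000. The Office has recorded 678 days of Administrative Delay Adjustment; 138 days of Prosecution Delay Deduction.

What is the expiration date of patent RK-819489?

December 23, 2018

Base term: filing date + 17 years → 1 July 2017.
Administrative Delay Adjustment: +678 days → 10 May 2019.
Prosecution Delay Deduction: −138 days → 23 December 2018.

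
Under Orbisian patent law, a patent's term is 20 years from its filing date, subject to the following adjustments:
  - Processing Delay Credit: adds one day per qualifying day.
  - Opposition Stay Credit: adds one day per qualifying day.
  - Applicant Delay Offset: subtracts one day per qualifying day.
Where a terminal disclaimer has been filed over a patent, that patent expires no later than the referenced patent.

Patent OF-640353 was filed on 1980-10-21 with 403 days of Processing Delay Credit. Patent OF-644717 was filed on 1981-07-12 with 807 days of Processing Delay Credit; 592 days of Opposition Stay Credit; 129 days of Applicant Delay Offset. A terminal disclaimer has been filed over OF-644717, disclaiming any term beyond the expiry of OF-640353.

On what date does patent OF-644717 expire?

Natural term of OF-644717:
  Base: filing + 20 years → 12 July 2001.
  Processing Delay Credit: +807 days → 27 September 2003.
  Opposition Stay Credit: +592 days → 11 May 2005.
  Applicant Delay Offset: −129 days → 2 January 2005.
Expiry of referenced patent OF-640353:
  Base: filing + 20 years → 21 October 2000.
  Processing Delay Credit: +403 days → 28 November 2001.
Terminal disclaimer: OF-644717 expires on the earlier of 2 January 2005 and 28 November 2001.

2001-11-28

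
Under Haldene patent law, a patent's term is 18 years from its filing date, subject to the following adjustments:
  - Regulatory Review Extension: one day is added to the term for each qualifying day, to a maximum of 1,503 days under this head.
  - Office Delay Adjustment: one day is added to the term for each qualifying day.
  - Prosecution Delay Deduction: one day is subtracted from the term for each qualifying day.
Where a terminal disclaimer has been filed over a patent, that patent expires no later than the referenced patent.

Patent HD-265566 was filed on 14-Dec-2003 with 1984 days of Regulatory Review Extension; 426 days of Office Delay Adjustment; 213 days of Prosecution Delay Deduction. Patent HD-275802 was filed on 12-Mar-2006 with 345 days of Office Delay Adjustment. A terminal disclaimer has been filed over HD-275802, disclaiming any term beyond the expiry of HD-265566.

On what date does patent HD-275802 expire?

2025-02-20

Natural term of HD-275802:
  Base: filing + 18 years → 12 March 2024.
  Office Delay Adjustment: +345 days → 20 February 2025.
Expiry of referenced patent HD-265566:
  Base: filing + 18 years → 14 December 2021.
  Regulatory Review Extension: 1984 days claimed exceeds the 1503-day cap, so +1503 days → 25 January 2026.
  Office Delay Adjustment: +426 days → 27 March 2027.
  Prosecution Delay Deduction: −213 days → 26 August 2026.
Terminal disclaimer: HD-275802 expires on the earlier of 20 February 2025 and 26 August 2026.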